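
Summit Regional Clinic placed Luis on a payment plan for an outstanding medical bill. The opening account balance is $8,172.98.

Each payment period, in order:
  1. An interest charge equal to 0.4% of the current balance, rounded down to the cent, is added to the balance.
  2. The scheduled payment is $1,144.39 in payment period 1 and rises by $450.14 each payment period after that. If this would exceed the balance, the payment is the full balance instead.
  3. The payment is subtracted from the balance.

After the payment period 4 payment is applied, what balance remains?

Payment period 1: opening $8,172.98; interest $32.69 → $8,205.67; payment $1,144.39; balance $7,061.28
Payment period 2: opening $7,061.28; interest $28.24 → $7,089.52; payment $1,594.53; balance $5,494.99
Payment period 3: opening $5,494.99; interest $21.97 → $5,516.96; payment $2,044.67; balance $3,472.29
Payment period 4: opening $3,472.29; interest $13.88 → $3,486.17; payment $2,494.81; balance $991.36

$991.36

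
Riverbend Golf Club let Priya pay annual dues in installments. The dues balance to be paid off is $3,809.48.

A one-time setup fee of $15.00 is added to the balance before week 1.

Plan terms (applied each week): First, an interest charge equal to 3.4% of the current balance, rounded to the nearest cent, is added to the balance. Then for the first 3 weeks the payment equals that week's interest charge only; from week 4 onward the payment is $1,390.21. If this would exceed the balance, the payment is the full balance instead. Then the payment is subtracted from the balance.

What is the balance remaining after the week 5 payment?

Week 1: opening $3,824.48; interest $130.03 → $3,954.51; payment $130.03; balance $3,824.48
Week 2: opening $3,824.48; interest $130.03 → $3,954.51; payment $130.03; balance $3,824.48
Week 3: opening $3,824.48; interest $130.03 → $3,954.51; payment $130.03; balance $3,824.48
Week 4: opening $3,824.48; interest $130.03 → $3,954.51; payment $1,390.21; balance $2,564.30
Week 5: opening $2,564.30; interest $87.19 → $2,651.49; payment $1,390.21; balance $1,261.28

$1,261.28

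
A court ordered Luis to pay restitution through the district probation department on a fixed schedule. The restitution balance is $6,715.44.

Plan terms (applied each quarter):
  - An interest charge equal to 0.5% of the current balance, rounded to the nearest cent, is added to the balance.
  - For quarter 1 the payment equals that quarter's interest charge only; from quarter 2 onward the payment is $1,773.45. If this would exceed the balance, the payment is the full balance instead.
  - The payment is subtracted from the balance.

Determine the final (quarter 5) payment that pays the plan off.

# | Opening | Interest | Payment | End bal
1 | $6,715.44 | $33.58 | $33.58 | $6,715.44
2 | $6,715.44 | $33.58 | $1,773.45 | $4,975.57
3 | $4,975.57 | $24.88 | $1,773.45 | $3,227.00
4 | $3,227.00 | $16.14 | $1,773.45 | $1,469.69
5 | $1,469.69 | $7.35 | $1,477.04 | $0.00

$1,477.04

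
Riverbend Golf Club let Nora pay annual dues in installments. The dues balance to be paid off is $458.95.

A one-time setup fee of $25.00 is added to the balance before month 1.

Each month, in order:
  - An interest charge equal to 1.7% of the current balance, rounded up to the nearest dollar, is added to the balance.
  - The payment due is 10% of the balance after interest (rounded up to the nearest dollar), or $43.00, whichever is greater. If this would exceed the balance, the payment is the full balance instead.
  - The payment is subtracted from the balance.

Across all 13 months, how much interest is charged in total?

Month 1: opening $483.95; interest $9.00 → $492.95; payment $50.00; balance $442.95
Month 2: opening $442.95; interest $8.00 → $450.95; payment $46.00; balance $404.95
Month 3: opening $404.95; interest $7.00 → $411.95; payment $43.00; balance $368.95
Month 4: opening $368.95; interest $7.00 → $375.95; payment $43.00; balance $332.95
Month 5: opening $332.95; interest $6.00 → $338.95; payment $43.00; balance $295.95
Month 6: opening $295.95; interest $6.00 → $301.95; payment $43.00; balance $258.95
Month 7: opening $258.95; interest $5.00 → $263.95; payment $43.00; balance $220.95
Month 8: opening $220.95; interest $4.00 → $224.95; payment $43.00; balance $181.95
Month 9: opening $181.95; interest $4.00 → $185.95; payment $43.00; balance $142.95
Month 10: opening $142.95; interest $3.00 → $145.95; payment $43.00; balance $102.95
Month 11: opening $102.95; interest $2.00 → $104.95; payment $43.00; balance $61.95
Month 12: opening $61.95; interest $2.00 → $63.95; payment $43.00; balance $20.95
Month 13: opening $20.95; interest $1.00 → $21.95; payment $21.95; balance $0.00
Total interest: $9.00 + $8.00 + $7.00 + $7.00 + $6.00 + $6.00 + $5.00 + $4.00 + $4.00 + $3.00 + $2.00 + $2.00 + $1.00 = $64.00

$64.00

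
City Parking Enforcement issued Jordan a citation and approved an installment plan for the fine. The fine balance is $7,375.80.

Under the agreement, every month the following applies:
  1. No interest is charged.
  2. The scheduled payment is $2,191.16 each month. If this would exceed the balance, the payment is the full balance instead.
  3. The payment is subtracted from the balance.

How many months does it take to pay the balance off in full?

Month 1: $7,375.80 − $2,191.16 → $5,184.64
Month 2: $5,184.64 − $2,191.16 → $2,993.48
Month 3: $2,993.48 − $2,191.16 → $802.32
Month 4: $802.32 − $802.32 → $0.00
Balance reaches $0.00 in month 4.

4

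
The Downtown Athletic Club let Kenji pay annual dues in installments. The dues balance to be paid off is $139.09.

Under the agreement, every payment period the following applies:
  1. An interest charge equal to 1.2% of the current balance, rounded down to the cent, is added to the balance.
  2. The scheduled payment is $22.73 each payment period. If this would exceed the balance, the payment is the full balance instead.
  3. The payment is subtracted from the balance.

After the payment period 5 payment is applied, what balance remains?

# | Opening | Interest | Payment | End bal
1 | $139.09 | $1.66 | $22.73 | $118.02
2 | $118.02 | $1.41 | $22.73 | $96.70
3 | $96.70 | $1.16 | $22.73 | $75.13
4 | $75.13 | $0.90 | $22.73 | $53.30
5 | $53.30 | $0.63 | $22.73 | $31.20

$31.20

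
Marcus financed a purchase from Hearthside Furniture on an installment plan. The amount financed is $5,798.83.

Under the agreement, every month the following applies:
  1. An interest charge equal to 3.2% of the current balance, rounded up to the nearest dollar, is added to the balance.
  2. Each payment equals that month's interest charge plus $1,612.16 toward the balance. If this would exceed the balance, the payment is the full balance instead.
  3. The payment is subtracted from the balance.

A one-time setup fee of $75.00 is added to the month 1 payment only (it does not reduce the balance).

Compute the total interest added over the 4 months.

$434.00

Month 1: $5,798.83 +$186.00 interest = $5,984.83; pay $1,798.16 (+ $75.00 fee) → $4,186.67
Month 2: $4,186.67 +$134.00 interest = $4,320.67; pay $1,746.16 → $2,574.51
Month 3: $2,574.51 +$83.00 interest = $2,657.51; pay $1,695.16 → $962.35
Month 4: $962.35 +$31.00 interest = $993.35; pay $993.35 → $0.00
Total interest: $186.00 + $134.00 + $83.00 + $31.00 = $434.00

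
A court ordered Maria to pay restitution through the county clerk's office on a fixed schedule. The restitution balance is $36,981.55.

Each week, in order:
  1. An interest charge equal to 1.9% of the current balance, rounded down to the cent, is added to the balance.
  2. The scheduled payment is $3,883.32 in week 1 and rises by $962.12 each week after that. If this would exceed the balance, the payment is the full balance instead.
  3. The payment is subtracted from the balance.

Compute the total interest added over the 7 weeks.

Week 1: $36,981.55 +$702.64 interest = $37,684.19; pay $3,883.32 → $33,800.87
Week 2: $33,800.87 +$642.21 interest = $34,443.08; pay $4,845.44 → $29,597.64
Week 3: $29,597.64 +$562.35 interest = $30,159.99; pay $5,807.56 → $24,352.43
Week 4: $24,352.43 +$462.69 interest = $24,815.12; pay $6,769.68 → $18,045.44
Week 5: $18,045.44 +$342.86 interest = $18,388.30; pay $7,731.80 → $10,656.50
Week 6: $10,656.50 +$202.47 interest = $10,858.97; pay $8,693.92 → $2,165.05
Week 7: $2,165.05 +$41.13 interest = $2,206.18; pay $2,206.18 → $0.00
Total interest: $702.64 + $642.21 + $562.35 + $462.69 + $342.86 + $202.47 + $41.13 = $2,956.35

$2,956.35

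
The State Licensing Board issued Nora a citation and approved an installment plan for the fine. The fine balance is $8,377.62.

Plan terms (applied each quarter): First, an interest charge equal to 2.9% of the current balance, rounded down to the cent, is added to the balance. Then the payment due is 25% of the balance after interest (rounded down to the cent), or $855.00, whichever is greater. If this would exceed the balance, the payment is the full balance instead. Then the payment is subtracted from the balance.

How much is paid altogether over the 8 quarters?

$9,272.76

Quarter 1: opening $8,377.62; interest $242.95 → $8,620.57; payment $2,155.14; balance $6,465.43
Quarter 2: opening $6,465.43; interest $187.49 → $6,652.92; payment $1,663.23; balance $4,989.69
Quarter 3: opening $4,989.69; interest $144.70 → $5,134.39; payment $1,283.59; balance $3,850.80
Quarter 4: opening $3,850.80; interest $111.67 → $3,962.47; payment $990.61; balance $2,971.86
Quarter 5: opening $2,971.86; interest $86.18 → $3,058.04; payment $855.00; balance $2,203.04
Quarter 6: opening $2,203.04; interest $63.88 → $2,266.92; payment $855.00; balance $1,411.92
Quarter 7: opening $1,411.92; interest $40.94 → $1,452.86; payment $855.00; balance $597.86
Quarter 8: opening $597.86; interest $17.33 → $615.19; payment $615.19; balance $0.00
Total paid: $9,272.76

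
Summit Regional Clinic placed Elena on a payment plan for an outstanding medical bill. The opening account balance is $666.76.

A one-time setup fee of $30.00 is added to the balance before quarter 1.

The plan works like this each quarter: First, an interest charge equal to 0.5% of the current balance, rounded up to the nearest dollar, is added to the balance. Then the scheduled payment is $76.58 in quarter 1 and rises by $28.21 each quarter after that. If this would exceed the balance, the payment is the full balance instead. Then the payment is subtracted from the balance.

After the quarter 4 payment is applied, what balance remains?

Quarter 1: opening $696.76; interest $4.00 → $700.76; payment $76.58; balance $624.18
Quarter 2: opening $624.18; interest $4.00 → $628.18; payment $104.79; balance $523.39
Quarter 3: opening $523.39; interest $3.00 → $526.39; payment $133.00; balance $393.39
Quarter 4: opening $393.39; interest $2.00 → $395.39; payment $161.21; balance $234.18

$234.18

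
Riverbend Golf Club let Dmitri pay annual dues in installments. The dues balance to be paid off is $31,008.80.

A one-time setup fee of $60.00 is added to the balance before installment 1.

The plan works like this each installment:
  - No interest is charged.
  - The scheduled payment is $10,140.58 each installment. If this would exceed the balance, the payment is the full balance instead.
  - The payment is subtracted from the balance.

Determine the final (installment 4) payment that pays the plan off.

$647.06

# | Opening | Payment | End bal
1 | $31,068.80 | $10,140.58 | $20,928.22
2 | $20,928.22 | $10,140.58 | $10,787.64
3 | $10,787.64 | $10,140.58 | $647.06
4 | $647.06 | $647.06 | $0.00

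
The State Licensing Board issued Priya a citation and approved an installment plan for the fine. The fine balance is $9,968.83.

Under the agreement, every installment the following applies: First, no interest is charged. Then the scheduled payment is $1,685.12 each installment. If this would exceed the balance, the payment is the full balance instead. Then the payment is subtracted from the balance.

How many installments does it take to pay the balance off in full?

6

Installment 1: $9,968.83 − $1,685.12 → $8,283.71
Installment 2: $8,283.71 − $1,685.12 → $6,598.59
Installment 3: $6,598.59 − $1,685.12 → $4,913.47
Installment 4: $4,913.47 − $1,685.12 → $3,228.35
Installment 5: $3,228.35 − $1,685.12 → $1,543.23
Installment 6: $1,543.23 − $1,543.23 → $0.00
Balance reaches $0.00 in installment 6.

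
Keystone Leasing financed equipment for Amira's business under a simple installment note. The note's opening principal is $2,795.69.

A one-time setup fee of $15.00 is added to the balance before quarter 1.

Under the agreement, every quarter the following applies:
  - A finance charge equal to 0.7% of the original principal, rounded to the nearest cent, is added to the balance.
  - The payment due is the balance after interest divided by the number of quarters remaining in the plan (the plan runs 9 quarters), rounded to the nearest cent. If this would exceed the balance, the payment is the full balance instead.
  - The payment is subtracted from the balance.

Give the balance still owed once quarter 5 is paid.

Quarter 1: opening $2,810.69; interest $19.57 → $2,830.26; payment $314.47; balance $2,515.79
Quarter 2: opening $2,515.79; interest $19.57 → $2,535.36; payment $316.92; balance $2,218.44
Quarter 3: opening $2,218.44; interest $19.57 → $2,238.01; payment $319.72; balance $1,918.29
Quarter 4: opening $1,918.29; interest $19.57 → $1,937.86; payment $322.98; balance $1,614.88
Quarter 5: opening $1,614.88; interest $19.57 → $1,634.45; payment $326.89; balance $1,307.56

$1,307.56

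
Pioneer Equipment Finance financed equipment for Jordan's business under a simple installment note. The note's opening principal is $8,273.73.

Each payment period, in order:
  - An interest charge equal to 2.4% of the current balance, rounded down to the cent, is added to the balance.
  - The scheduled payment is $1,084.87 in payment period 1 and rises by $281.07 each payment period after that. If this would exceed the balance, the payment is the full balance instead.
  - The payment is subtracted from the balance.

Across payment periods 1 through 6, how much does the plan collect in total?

Payment period 1: opening $8,273.73; interest $198.56 → $8,472.29; payment $1,084.87; balance $7,387.42
Payment period 2: opening $7,387.42; interest $177.29 → $7,564.71; payment $1,365.94; balance $6,198.77
Payment period 3: opening $6,198.77; interest $148.77 → $6,347.54; payment $1,647.01; balance $4,700.53
Payment period 4: opening $4,700.53; interest $112.81 → $4,813.34; payment $1,928.08; balance $2,885.26
Payment period 5: opening $2,885.26; interest $69.24 → $2,954.50; payment $2,209.15; balance $745.35
Payment period 6: opening $745.35; interest $17.88 → $763.23; payment $763.23; balance $0.00
Total paid: $8,998.28

$8,998.28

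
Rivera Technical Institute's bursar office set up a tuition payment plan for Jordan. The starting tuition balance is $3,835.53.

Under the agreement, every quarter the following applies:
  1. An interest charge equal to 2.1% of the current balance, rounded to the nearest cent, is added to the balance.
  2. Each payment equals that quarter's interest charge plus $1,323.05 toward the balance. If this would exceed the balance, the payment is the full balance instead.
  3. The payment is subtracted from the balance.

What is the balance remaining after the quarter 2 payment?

Quarter 1: $3,835.53 +$80.55 interest = $3,916.08; pay $1,403.60 → $2,512.48
Quarter 2: $2,512.48 +$52.76 interest = $2,565.24; pay $1,375.81 → $1,189.43

$1,189.43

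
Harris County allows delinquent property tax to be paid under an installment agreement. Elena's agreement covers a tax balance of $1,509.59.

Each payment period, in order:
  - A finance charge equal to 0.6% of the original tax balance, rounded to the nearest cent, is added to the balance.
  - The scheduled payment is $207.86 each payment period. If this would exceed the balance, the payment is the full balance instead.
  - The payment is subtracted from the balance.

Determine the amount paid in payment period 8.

Payment period 1: $1,509.59 +$9.06 interest = $1,518.65; pay $207.86 → $1,310.79
Payment period 2: $1,310.79 +$9.06 interest = $1,319.85; pay $207.86 → $1,111.99
Payment period 3: $1,111.99 +$9.06 interest = $1,121.05; pay $207.86 → $913.19
Payment period 4: $913.19 +$9.06 interest = $922.25; pay $207.86 → $714.39
Payment period 5: $714.39 +$9.06 interest = $723.45; pay $207.86 → $515.59
Payment period 6: $515.59 +$9.06 interest = $524.65; pay $207.86 → $316.79
Payment period 7: $316.79 +$9.06 interest = $325.85; pay $207.86 → $117.99
Payment period 8: $117.99 +$9.06 interest = $127.05; pay $127.05 → $0.00

$127.05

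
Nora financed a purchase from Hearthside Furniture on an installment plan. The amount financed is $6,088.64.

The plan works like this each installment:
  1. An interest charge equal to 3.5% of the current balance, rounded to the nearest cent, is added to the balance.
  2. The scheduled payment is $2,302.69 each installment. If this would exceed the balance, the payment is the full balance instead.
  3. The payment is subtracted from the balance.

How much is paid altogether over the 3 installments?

# | Opening | Interest | Payment | End bal
1 | $6,088.64 | $213.10 | $2,302.69 | $3,999.05
2 | $3,999.05 | $139.97 | $2,302.69 | $1,836.33
3 | $1,836.33 | $64.27 | $1,900.60 | $0.00
Total paid: $6,505.98

$6,505.98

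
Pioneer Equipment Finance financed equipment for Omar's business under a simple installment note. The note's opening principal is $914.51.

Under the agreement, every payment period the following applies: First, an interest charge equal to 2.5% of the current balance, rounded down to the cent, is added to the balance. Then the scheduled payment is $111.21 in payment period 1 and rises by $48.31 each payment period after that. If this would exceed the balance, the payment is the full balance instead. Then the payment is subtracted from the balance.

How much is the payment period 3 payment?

Payment period 1: $914.51 +$22.86 interest = $937.37; pay $111.21 → $826.16
Payment period 2: $826.16 +$20.65 interest = $846.81; pay $159.52 → $687.29
Payment period 3: $687.29 +$17.18 interest = $704.47; pay $207.83 → $496.64

$207.83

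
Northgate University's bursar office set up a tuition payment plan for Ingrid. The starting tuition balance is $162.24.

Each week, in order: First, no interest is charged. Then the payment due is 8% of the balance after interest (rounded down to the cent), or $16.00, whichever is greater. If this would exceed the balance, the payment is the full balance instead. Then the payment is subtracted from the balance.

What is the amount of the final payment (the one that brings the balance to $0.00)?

Week 1: opening $162.24; payment $16.00; balance $146.24
Week 2: opening $146.24; payment $16.00; balance $130.24
Week 3: opening $130.24; payment $16.00; balance $114.24
Week 4: opening $114.24; payment $16.00; balance $98.24
Week 5: opening $98.24; payment $16.00; balance $82.24
Week 6: opening $82.24; payment $16.00; balance $66.24
Week 7: opening $66.24; payment $16.00; balance $50.24
Week 8: opening $50.24; payment $16.00; balance $34.24
Week 9: opening $34.24; payment $16.00; balance $18.24
Week 10: opening $18.24; payment $16.00; balance $2.24
Week 11: opening $2.24; payment $2.24; balance $0.00

$2.24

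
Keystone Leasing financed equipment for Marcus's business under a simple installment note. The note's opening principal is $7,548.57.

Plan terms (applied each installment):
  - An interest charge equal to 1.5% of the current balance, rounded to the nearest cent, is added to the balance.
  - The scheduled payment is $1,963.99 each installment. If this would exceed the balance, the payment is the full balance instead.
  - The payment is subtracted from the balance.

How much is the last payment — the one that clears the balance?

Installment 1: opening $7,548.57; interest $113.23 → $7,661.80; payment $1,963.99; balance $5,697.81
Installment 2: opening $5,697.81; interest $85.47 → $5,783.28; payment $1,963.99; balance $3,819.29
Installment 3: opening $3,819.29; interest $57.29 → $3,876.58; payment $1,963.99; balance $1,912.59
Installment 4: opening $1,912.59; interest $28.69 → $1,941.28; payment $1,941.28; balance $0.00

$1,941.28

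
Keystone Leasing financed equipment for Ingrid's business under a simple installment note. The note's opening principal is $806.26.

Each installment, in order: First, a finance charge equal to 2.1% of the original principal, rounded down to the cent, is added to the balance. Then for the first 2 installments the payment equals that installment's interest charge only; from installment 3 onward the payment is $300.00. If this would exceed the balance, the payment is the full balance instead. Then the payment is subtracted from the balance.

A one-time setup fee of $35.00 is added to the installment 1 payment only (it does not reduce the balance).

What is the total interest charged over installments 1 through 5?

Installment 1: opening $806.26; interest $16.93 → $823.19; payment $16.93 (+ $35.00 fee); balance $806.26
Installment 2: opening $806.26; interest $16.93 → $823.19; payment $16.93; balance $806.26
Installment 3: opening $806.26; interest $16.93 → $823.19; payment $300.00; balance $523.19
Installment 4: opening $523.19; interest $16.93 → $540.12; payment $300.00; balance $240.12
Installment 5: opening $240.12; interest $16.93 → $257.05; payment $257.05; balance $0.00
Total interest: $16.93 + $16.93 + $16.93 + $16.93 + $16.93 = $84.65

$84.65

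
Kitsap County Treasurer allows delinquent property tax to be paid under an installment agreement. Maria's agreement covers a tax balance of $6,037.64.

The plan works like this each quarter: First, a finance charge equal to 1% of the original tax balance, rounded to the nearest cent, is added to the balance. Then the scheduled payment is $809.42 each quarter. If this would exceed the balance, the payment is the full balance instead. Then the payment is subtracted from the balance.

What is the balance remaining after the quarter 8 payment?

# | Opening | Interest | Payment | End bal
1 | $6,037.64 | $60.38 | $809.42 | $5,288.60
2 | $5,288.60 | $60.38 | $809.42 | $4,539.56
3 | $4,539.56 | $60.38 | $809.42 | $3,790.52
4 | $3,790.52 | $60.38 | $809.42 | $3,041.48
5 | $3,041.48 | $60.38 | $809.42 | $2,292.44
6 | $2,292.44 | $60.38 | $809.42 | $1,543.40
7 | $1,543.40 | $60.38 | $809.42 | $794.36
8 | $794.36 | $60.38 | $809.42 | $45.32

$45.32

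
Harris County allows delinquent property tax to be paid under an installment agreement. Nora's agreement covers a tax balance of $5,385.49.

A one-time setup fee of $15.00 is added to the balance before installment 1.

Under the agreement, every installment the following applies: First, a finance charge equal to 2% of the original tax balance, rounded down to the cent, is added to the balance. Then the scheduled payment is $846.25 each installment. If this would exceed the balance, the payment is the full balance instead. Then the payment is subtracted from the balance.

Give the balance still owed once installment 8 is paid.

Installment 1: opening $5,400.49; interest $107.70 → $5,508.19; payment $846.25; balance $4,661.94
Installment 2: opening $4,661.94; interest $107.70 → $4,769.64; payment $846.25; balance $3,923.39
Installment 3: opening $3,923.39; interest $107.70 → $4,031.09; payment $846.25; balance $3,184.84
Installment 4: opening $3,184.84; interest $107.70 → $3,292.54; payment $846.25; balance $2,446.29
Installment 5: opening $2,446.29; interest $107.70 → $2,553.99; payment $846.25; balance $1,707.74
Installment 6: opening $1,707.74; interest $107.70 → $1,815.44; payment $846.25; balance $969.19
Installment 7: opening $969.19; interest $107.70 → $1,076.89; payment $846.25; balance $230.64
Installment 8: opening $230.64; interest $107.70 → $338.34; payment $338.34; balance $0.00

$0.00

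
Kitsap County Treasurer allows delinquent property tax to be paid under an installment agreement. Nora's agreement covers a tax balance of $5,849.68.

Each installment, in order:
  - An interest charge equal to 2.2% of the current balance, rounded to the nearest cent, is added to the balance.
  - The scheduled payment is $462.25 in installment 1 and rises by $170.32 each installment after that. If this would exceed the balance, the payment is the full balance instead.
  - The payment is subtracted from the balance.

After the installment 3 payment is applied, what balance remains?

Installment 1: $5,849.68 +$128.69 interest = $5,978.37; pay $462.25 → $5,516.12
Installment 2: $5,516.12 +$121.35 interest = $5,637.47; pay $632.57 → $5,004.90
Installment 3: $5,004.90 +$110.11 interest = $5,115.01; pay $802.89 → $4,312.12

$4,312.12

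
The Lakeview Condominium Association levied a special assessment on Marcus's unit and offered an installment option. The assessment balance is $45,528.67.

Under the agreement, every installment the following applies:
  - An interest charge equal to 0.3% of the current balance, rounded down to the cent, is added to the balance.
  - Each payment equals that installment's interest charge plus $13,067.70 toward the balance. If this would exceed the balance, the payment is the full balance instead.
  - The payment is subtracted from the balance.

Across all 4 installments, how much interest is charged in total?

$311.10

Installment 1: $45,528.67 +$136.58 interest = $45,665.25; pay $13,204.28 → $32,460.97
Installment 2: $32,460.97 +$97.38 interest = $32,558.35; pay $13,165.08 → $19,393.27
Installment 3: $19,393.27 +$58.17 interest = $19,451.44; pay $13,125.87 → $6,325.57
Installment 4: $6,325.57 +$18.97 interest = $6,344.54; pay $6,344.54 → $0.00
Total interest: $136.58 + $97.38 + $58.17 + $18.97 = $311.10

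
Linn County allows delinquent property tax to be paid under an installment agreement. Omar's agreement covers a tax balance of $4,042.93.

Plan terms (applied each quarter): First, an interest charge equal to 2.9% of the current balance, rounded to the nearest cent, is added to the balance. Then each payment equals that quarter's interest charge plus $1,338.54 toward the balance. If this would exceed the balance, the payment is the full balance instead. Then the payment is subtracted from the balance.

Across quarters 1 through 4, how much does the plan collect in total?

$4,279.00

Quarter 1: $4,042.93 +$117.24 interest = $4,160.17; pay $1,455.78 → $2,704.39
Quarter 2: $2,704.39 +$78.43 interest = $2,782.82; pay $1,416.97 → $1,365.85
Quarter 3: $1,365.85 +$39.61 interest = $1,405.46; pay $1,378.15 → $27.31
Quarter 4: $27.31 +$0.79 interest = $28.10; pay $28.10 → $0.00
Total paid: $4,279.00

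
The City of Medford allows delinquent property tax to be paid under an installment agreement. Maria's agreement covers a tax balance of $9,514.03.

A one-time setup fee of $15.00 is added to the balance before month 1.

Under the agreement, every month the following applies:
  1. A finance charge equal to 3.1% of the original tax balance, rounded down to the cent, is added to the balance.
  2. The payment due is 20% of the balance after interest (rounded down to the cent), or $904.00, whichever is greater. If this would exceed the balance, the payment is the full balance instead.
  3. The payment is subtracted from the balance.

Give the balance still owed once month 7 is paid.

$2,697.49

Month 1: opening $9,529.03; interest $294.93 → $9,823.96; payment $1,964.79; balance $7,859.17
Month 2: opening $7,859.17; interest $294.93 → $8,154.10; payment $1,630.82; balance $6,523.28
Month 3: opening $6,523.28; interest $294.93 → $6,818.21; payment $1,363.64; balance $5,454.57
Month 4: opening $5,454.57; interest $294.93 → $5,749.50; payment $1,149.90; balance $4,599.60
Month 5: opening $4,599.60; interest $294.93 → $4,894.53; payment $978.90; balance $3,915.63
Month 6: opening $3,915.63; interest $294.93 → $4,210.56; payment $904.00; balance $3,306.56
Month 7: opening $3,306.56; interest $294.93 → $3,601.49; payment $904.00; balance $2,697.49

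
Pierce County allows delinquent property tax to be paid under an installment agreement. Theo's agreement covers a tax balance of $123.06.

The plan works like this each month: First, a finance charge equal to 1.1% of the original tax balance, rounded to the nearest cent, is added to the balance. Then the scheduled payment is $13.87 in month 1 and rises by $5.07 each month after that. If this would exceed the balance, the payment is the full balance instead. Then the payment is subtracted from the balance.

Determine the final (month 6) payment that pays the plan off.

# | Opening | Interest | Payment | End bal
1 | $123.06 | $1.35 | $13.87 | $110.54
2 | $110.54 | $1.35 | $18.94 | $92.95
3 | $92.95 | $1.35 | $24.01 | $70.29
4 | $70.29 | $1.35 | $29.08 | $42.56
5 | $42.56 | $1.35 | $34.15 | $9.76
6 | $9.76 | $1.35 | $11.11 | $0.00

$11.11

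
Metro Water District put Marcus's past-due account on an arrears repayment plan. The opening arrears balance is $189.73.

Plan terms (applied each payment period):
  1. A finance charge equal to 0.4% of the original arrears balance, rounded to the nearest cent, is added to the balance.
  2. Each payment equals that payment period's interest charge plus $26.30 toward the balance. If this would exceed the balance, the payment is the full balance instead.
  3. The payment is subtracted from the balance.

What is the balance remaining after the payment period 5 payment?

$58.23

Payment period 1: opening $189.73; interest $0.76 → $190.49; payment $27.06; balance $163.43
Payment period 2: opening $163.43; interest $0.76 → $164.19; payment $27.06; balance $137.13
Payment period 3: opening $137.13; interest $0.76 → $137.89; payment $27.06; balance $110.83
Payment period 4: opening $110.83; interest $0.76 → $111.59; payment $27.06; balance $84.53
Payment period 5: opening $84.53; interest $0.76 → $85.29; payment $27.06; balance $58.23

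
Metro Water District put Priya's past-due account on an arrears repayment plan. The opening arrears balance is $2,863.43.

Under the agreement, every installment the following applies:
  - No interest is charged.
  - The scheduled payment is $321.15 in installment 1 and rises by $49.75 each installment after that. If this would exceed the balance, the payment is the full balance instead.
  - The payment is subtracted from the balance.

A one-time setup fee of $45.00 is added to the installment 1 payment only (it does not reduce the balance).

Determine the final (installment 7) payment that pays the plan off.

Installment 1: $2,863.43 − $321.15 (+ $45.00 fee) → $2,542.28
Installment 2: $2,542.28 − $370.90 → $2,171.38
Installment 3: $2,171.38 − $420.65 → $1,750.73
Installment 4: $1,750.73 − $470.40 → $1,280.33
Installment 5: $1,280.33 − $520.15 → $760.18
Installment 6: $760.18 − $569.90 → $190.28
Installment 7: $190.28 − $190.28 → $0.00

$190.28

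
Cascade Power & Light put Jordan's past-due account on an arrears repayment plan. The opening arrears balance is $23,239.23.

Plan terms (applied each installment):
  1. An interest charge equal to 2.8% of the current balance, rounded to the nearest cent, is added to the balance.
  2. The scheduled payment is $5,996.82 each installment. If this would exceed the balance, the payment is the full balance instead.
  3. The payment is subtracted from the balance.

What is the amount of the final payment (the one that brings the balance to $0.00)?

Installment 1: opening $23,239.23; interest $650.70 → $23,889.93; payment $5,996.82; balance $17,893.11
Installment 2: opening $17,893.11; interest $501.01 → $18,394.12; payment $5,996.82; balance $12,397.30
Installment 3: opening $12,397.30; interest $347.12 → $12,744.42; payment $5,996.82; balance $6,747.60
Installment 4: opening $6,747.60; interest $188.93 → $6,936.53; payment $5,996.82; balance $939.71
Installment 5: opening $939.71; interest $26.31 → $966.02; payment $966.02; balance $0.00

$966.02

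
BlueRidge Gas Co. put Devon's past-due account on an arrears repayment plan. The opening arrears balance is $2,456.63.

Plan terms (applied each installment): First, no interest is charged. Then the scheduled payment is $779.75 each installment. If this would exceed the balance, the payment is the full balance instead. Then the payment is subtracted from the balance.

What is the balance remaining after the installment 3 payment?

$117.38

# | Opening | Payment | End bal
1 | $2,456.63 | $779.75 | $1,676.88
2 | $1,676.88 | $779.75 | $897.13
3 | $897.13 | $779.75 | $117.38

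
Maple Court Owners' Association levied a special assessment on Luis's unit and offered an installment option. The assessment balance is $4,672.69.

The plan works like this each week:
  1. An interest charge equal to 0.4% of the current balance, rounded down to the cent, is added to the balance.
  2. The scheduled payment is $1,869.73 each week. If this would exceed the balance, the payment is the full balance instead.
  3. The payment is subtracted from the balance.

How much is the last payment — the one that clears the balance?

$967.05

Week 1: opening $4,672.69; interest $18.69 → $4,691.38; payment $1,869.73; balance $2,821.65
Week 2: opening $2,821.65; interest $11.28 → $2,832.93; payment $1,869.73; balance $963.20
Week 3: opening $963.20; interest $3.85 → $967.05; payment $967.05; balance $0.00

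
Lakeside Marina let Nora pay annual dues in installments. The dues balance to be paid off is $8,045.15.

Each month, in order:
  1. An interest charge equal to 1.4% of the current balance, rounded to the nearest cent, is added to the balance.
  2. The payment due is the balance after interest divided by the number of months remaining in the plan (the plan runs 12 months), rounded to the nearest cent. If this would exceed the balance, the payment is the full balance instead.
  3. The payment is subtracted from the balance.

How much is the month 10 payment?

$770.43

Month 1: opening $8,045.15; interest $112.63 → $8,157.78; payment $679.82; balance $7,477.96
Month 2: opening $7,477.96; interest $104.69 → $7,582.65; payment $689.33; balance $6,893.32
Month 3: opening $6,893.32; interest $96.51 → $6,989.83; payment $698.98; balance $6,290.85
Month 4: opening $6,290.85; interest $88.07 → $6,378.92; payment $708.77; balance $5,670.15
Month 5: opening $5,670.15; interest $79.38 → $5,749.53; payment $718.69; balance $5,030.84
Month 6: opening $5,030.84; interest $70.43 → $5,101.27; payment $728.75; balance $4,372.52
Month 7: opening $4,372.52; interest $61.22 → $4,433.74; payment $738.96; balance $3,694.78
Month 8: opening $3,694.78; interest $51.73 → $3,746.51; payment $749.30; balance $2,997.21
Month 9: opening $2,997.21; interest $41.96 → $3,039.17; payment $759.79; balance $2,279.38
Month 10: opening $2,279.38; interest $31.91 → $2,311.29; payment $770.43; balance $1,540.86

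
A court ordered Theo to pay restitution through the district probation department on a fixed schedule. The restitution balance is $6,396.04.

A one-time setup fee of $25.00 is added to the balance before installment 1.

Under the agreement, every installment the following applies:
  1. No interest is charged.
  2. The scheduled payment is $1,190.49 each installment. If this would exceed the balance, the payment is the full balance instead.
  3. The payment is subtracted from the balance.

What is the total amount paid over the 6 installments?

$6,421.04

Installment 1: $6,421.04 − $1,190.49 → $5,230.55
Installment 2: $5,230.55 − $1,190.49 → $4,040.06
Installment 3: $4,040.06 − $1,190.49 → $2,849.57
Installment 4: $2,849.57 − $1,190.49 → $1,659.08
Installment 5: $1,659.08 − $1,190.49 → $468.59
Installment 6: $468.59 − $468.59 → $0.00
Total paid: $6,421.04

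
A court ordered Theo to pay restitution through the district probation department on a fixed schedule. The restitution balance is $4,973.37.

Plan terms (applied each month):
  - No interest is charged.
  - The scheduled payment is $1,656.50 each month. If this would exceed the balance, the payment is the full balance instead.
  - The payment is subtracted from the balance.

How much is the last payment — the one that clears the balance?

Month 1: opening $4,973.37; payment $1,656.50; balance $3,316.87
Month 2: opening $3,316.87; payment $1,656.50; balance $1,660.37
Month 3: opening $1,660.37; payment $1,656.50; balance $3.87
Month 4: opening $3.87; payment $3.87; balance $0.00

$3.87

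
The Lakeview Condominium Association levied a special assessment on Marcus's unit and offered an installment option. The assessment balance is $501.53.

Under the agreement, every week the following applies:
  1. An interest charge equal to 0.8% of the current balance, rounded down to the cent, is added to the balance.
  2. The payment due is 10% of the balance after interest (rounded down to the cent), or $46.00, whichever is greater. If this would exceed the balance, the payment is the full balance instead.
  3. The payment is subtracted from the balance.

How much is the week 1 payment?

Week 1: opening $501.53; interest $4.01 → $505.54; payment $50.55; balance $454.99

$50.55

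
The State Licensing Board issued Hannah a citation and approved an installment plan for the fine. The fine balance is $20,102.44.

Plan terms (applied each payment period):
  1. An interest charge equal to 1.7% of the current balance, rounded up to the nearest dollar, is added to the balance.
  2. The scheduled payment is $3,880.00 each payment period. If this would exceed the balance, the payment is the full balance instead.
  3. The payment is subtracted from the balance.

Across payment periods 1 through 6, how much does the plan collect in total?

Payment period 1: opening $20,102.44; interest $342.00 → $20,444.44; payment $3,880.00; balance $16,564.44
Payment period 2: opening $16,564.44; interest $282.00 → $16,846.44; payment $3,880.00; balance $12,966.44
Payment period 3: opening $12,966.44; interest $221.00 → $13,187.44; payment $3,880.00; balance $9,307.44
Payment period 4: opening $9,307.44; interest $159.00 → $9,466.44; payment $3,880.00; balance $5,586.44
Payment period 5: opening $5,586.44; interest $95.00 → $5,681.44; payment $3,880.00; balance $1,801.44
Payment period 6: opening $1,801.44; interest $31.00 → $1,832.44; payment $1,832.44; balance $0.00
Total paid: $21,232.44

$21,232.44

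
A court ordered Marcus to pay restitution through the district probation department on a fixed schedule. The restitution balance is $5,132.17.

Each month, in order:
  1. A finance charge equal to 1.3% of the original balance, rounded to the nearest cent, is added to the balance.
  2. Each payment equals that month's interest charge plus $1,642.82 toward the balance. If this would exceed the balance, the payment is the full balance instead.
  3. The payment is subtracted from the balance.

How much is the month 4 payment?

Month 1: $5,132.17 +$66.72 interest = $5,198.89; pay $1,709.54 → $3,489.35
Month 2: $3,489.35 +$66.72 interest = $3,556.07; pay $1,709.54 → $1,846.53
Month 3: $1,846.53 +$66.72 interest = $1,913.25; pay $1,709.54 → $203.71
Month 4: $203.71 +$66.72 interest = $270.43; pay $270.43 → $0.00

$270.43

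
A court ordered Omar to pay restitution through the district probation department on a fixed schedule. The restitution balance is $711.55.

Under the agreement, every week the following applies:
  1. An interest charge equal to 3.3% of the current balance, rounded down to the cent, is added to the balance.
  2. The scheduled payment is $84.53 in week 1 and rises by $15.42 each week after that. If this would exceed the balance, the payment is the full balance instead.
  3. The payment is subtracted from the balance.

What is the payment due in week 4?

Week 1: opening $711.55; interest $23.48 → $735.03; payment $84.53; balance $650.50
Week 2: opening $650.50; interest $21.46 → $671.96; payment $99.95; balance $572.01
Week 3: opening $572.01; interest $18.87 → $590.88; payment $115.37; balance $475.51
Week 4: opening $475.51; interest $15.69 → $491.20; payment $130.79; balance $360.41

$130.79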